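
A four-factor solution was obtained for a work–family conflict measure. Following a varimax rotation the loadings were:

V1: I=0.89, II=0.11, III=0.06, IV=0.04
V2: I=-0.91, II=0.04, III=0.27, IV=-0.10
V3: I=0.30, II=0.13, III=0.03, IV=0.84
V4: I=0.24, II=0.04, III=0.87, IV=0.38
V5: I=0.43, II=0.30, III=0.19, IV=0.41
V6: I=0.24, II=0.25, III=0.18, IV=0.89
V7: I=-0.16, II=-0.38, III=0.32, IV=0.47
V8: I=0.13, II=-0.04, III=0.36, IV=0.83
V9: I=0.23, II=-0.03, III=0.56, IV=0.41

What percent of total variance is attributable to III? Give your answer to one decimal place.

16.1%

SS loadings for III = 0.06² + 0.27² + 0.03² + 0.87² + 0.19² + 0.18² + 0.32² + 0.36² + 0.56² = 1.4484
With 9 standardized items, total variance = 9. Proportion = 1.4484/9 = 0.1609 → 16.09%.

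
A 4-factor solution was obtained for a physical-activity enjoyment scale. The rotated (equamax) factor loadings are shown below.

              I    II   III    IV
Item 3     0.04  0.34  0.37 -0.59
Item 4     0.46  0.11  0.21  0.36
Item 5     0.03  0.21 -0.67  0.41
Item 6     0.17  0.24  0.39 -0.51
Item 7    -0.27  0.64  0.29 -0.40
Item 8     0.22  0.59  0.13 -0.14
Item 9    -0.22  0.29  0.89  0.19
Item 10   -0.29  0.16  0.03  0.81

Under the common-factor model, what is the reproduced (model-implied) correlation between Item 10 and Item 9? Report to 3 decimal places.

0.291

r̂ = Σ λ_i·λ_j across factors = (-0.29)(-0.22) + (0.16)(0.29) + (0.03)(0.89) + (0.81)(0.19)
  = +0.0638 +0.0464 +0.0267 +0.1539 = 0.2908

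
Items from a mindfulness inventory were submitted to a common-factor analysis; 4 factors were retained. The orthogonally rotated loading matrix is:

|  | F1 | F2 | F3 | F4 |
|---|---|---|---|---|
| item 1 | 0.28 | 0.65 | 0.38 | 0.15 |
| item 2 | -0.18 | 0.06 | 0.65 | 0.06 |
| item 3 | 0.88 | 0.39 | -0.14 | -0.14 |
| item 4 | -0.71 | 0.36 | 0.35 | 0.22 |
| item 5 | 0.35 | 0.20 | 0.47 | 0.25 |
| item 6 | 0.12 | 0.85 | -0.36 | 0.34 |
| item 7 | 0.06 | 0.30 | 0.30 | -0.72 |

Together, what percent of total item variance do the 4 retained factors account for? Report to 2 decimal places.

71.86%

Communalities: 0.6678, 0.4621, 0.9657, 0.8046, 0.4459, 0.9821, 0.7020; Σh² = 5.0302.
Total variance with 7 standardized items is 7, so the solution explains 5.0302/7 = 0.7186 = 71.86%.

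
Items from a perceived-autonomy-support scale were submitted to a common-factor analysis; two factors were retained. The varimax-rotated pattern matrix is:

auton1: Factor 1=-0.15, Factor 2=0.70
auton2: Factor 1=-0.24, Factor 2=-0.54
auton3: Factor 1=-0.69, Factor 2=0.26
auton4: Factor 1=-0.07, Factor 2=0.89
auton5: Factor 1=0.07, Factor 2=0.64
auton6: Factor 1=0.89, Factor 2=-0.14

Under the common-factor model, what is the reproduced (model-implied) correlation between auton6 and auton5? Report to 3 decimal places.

r̂ = Σ λ_i·λ_j across factors = (0.89)(0.07) + (-0.14)(0.64)
  = +0.0623 -0.0896 = -0.0273

-0.027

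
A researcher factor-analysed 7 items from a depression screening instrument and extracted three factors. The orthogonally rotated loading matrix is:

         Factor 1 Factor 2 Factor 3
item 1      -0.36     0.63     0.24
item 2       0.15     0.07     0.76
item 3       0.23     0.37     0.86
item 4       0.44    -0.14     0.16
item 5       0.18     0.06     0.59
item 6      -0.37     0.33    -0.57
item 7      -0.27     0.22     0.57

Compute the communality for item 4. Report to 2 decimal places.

h² = 0.44² + (-0.14)² + 0.16² = 0.1936 + 0.0196 + 0.0256 = 0.2388

0.24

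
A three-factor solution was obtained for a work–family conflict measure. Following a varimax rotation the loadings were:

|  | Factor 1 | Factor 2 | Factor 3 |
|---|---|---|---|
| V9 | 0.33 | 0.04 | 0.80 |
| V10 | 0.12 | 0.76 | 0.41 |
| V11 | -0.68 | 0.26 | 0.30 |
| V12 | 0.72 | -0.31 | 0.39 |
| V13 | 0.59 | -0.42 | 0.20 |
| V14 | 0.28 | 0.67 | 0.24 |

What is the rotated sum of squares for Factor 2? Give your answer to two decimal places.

1.37

SS loadings for Factor 2 = 0.04² + 0.76² + 0.26² + (-0.31)² + (-0.42)² + 0.67² = 0.0016 + 0.5776 + 0.0676 + 0.0961 + 0.1764 + 0.4489 = 1.3682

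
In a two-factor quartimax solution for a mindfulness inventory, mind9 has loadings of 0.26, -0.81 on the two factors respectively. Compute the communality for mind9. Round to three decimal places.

0.724

h² = 0.26² + (-0.81)² = 0.0676 + 0.6561 = 0.7237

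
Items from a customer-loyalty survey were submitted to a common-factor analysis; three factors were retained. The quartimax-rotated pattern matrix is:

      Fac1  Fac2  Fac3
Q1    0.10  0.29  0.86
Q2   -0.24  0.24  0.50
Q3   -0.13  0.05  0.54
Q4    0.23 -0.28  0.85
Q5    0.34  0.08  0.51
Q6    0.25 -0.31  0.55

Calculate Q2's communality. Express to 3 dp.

h² = (-0.24)² + 0.24² + 0.50² = 0.0576 + 0.0576 + 0.2500 = 0.3652

0.365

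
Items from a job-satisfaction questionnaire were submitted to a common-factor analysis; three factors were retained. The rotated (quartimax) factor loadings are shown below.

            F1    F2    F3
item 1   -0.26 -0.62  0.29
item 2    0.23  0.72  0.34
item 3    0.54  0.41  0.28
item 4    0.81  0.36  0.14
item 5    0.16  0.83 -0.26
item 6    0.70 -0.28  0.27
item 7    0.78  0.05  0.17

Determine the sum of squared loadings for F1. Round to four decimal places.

2.1922

SS loadings for F1 = (-0.26)² + 0.23² + 0.54² + 0.81² + 0.16² + 0.70² + 0.78² = 0.0676 + 0.0529 + 0.2916 + 0.6561 + 0.0256 + 0.4900 + 0.6084 = 2.1922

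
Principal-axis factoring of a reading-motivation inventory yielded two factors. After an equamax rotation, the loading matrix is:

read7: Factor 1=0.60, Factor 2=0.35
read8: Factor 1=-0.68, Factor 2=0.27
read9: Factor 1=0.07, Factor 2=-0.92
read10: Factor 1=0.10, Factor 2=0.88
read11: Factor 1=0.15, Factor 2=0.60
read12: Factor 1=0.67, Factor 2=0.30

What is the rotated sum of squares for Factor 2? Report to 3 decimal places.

2.266

SS loadings for Factor 2 = 0.35² + 0.27² + (-0.92)² + 0.88² + 0.60² + 0.30² = 0.1225 + 0.0729 + 0.8464 + 0.7744 + 0.3600 + 0.0900 = 2.2662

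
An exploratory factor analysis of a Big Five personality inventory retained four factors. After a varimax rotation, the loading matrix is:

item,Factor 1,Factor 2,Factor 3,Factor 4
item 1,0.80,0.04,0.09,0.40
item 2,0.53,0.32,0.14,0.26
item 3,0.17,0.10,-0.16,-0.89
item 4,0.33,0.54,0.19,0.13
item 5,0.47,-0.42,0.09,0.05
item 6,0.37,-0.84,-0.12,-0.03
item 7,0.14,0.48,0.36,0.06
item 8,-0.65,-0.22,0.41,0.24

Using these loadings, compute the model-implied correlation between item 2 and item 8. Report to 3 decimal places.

r̂ = Σ λ_i·λ_j across factors = (0.53)(-0.65) + (0.32)(-0.22) + (0.14)(0.41) + (0.26)(0.24)
  = -0.3445 -0.0704 +0.0574 +0.0624 = -0.2951

-0.295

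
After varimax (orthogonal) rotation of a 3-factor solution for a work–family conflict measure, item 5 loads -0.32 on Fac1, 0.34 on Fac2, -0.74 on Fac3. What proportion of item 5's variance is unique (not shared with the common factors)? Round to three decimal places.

h² = (-0.32)² + 0.34² + (-0.74)² = 0.1024 + 0.1156 + 0.5476 = 0.7656
Uniqueness u² = 1 − h² = 1 − 0.7656 = 0.2344

0.234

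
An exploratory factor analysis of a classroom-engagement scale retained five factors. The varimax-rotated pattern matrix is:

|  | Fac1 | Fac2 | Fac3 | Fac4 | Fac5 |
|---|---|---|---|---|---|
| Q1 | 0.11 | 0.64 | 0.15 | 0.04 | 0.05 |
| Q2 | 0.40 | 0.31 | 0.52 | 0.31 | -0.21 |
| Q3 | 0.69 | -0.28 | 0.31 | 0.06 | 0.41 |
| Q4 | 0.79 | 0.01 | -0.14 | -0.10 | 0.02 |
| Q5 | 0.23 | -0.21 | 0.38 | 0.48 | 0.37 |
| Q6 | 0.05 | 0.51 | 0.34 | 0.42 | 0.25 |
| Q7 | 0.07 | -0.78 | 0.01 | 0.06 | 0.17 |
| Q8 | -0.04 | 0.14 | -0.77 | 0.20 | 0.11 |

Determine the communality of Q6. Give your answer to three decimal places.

h² = 0.05² + 0.51² + 0.34² + 0.42² + 0.25² = 0.0025 + 0.2601 + 0.1156 + 0.1764 + 0.0625 = 0.6171

0.617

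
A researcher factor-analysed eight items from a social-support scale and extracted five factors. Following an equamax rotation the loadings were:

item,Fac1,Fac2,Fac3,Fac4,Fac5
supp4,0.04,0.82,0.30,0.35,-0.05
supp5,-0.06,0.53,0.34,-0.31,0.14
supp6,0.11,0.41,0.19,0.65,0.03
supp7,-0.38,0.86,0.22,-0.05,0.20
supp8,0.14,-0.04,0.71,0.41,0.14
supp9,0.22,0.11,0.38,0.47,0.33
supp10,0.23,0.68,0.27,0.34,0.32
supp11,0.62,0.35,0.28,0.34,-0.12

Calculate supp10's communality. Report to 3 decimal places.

h² = 0.23² + 0.68² + 0.27² + 0.34² + 0.32² = 0.0529 + 0.4624 + 0.0729 + 0.1156 + 0.1024 = 0.8062

0.806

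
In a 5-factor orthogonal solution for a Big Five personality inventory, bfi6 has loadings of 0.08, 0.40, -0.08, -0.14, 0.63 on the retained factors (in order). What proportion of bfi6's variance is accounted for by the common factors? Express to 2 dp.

0.59

h² = 0.08² + 0.40² + (-0.08)² + (-0.14)² + 0.63² = 0.0064 + 0.1600 + 0.0064 + 0.0196 + 0.3969 = 0.5893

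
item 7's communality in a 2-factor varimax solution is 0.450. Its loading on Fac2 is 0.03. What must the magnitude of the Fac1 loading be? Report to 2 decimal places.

Under orthogonal rotation h² = Σλ², so λ_Fac1² = h² − (0.0009) = 0.450 − 0.0009 = 0.4491.
|λ| = √0.4491 = 0.6701.

0.67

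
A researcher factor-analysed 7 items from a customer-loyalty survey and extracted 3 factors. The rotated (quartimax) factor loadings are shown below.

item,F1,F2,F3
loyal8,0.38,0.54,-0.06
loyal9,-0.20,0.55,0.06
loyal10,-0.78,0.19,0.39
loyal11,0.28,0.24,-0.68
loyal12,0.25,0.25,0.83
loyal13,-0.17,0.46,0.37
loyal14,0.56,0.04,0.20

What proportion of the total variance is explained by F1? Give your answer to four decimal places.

SS loadings for F1 = 0.38² + (-0.20)² + (-0.78)² + 0.28² + 0.25² + (-0.17)² + 0.56² = 1.2762
Proportion of variance = 1.2762 / 7 = 0.1823.

0.1823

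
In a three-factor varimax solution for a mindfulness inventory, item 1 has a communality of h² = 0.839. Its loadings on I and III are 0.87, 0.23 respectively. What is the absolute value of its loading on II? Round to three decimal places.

Under orthogonal rotation h² = Σλ², so λ_II² = h² − (0.8098) = 0.839 − 0.8098 = 0.0292.
|λ| = √0.0292 = 0.1709.

0.171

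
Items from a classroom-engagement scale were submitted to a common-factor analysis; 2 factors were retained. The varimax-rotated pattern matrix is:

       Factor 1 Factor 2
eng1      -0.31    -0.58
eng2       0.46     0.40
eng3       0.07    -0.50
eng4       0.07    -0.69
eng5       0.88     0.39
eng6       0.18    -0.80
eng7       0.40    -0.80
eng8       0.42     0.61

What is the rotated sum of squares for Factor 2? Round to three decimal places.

SS loadings for Factor 2 = (-0.58)² + 0.40² + (-0.50)² + (-0.69)² + 0.39² + (-0.80)² + (-0.80)² + 0.61² = 0.3364 + 0.1600 + 0.2500 + 0.4761 + 0.1521 + 0.6400 + 0.6400 + 0.3721 = 3.0267

3.027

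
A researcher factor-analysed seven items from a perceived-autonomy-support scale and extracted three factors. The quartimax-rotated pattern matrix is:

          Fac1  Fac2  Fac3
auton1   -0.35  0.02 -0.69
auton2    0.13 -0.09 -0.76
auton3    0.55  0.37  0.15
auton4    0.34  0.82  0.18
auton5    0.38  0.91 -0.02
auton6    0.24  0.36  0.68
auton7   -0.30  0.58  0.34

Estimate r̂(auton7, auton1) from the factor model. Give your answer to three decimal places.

-0.118

r̂ = Σ λ_i·λ_j across factors = (-0.30)(-0.35) + (0.58)(0.02) + (0.34)(-0.69)
  = +0.1050 +0.0116 -0.2346 = -0.1180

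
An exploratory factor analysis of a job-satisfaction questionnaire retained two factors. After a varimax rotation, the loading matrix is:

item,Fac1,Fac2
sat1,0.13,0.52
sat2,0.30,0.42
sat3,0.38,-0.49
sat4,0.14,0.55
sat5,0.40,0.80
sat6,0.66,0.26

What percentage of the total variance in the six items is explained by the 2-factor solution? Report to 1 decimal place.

SS loadings by factor: 0.8665, 1.6970; total = 2.5635.
Total variance with 6 standardized items is 6, so the solution explains 2.5635/6 = 0.4273 = 42.73%.

42.7%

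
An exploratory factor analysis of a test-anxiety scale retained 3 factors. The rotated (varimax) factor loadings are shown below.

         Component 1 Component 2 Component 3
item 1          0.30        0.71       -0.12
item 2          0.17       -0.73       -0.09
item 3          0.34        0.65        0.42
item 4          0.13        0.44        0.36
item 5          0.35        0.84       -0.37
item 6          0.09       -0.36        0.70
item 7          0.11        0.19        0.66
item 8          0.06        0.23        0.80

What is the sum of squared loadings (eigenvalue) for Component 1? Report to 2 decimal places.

SS loadings for Component 1 = 0.30² + 0.17² + 0.34² + 0.13² + 0.35² + 0.09² + 0.11² + 0.06² = 0.0900 + 0.0289 + 0.1156 + 0.0169 + 0.1225 + 0.0081 + 0.0121 + 0.0036 = 0.3977

0.40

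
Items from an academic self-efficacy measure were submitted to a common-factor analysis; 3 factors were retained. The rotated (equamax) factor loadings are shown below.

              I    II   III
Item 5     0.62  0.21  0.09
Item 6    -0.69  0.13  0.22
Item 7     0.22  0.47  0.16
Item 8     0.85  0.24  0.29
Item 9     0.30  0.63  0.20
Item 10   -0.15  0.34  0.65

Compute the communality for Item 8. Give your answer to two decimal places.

h² = 0.85² + 0.24² + 0.29² = 0.7225 + 0.0576 + 0.0841 = 0.8642

0.86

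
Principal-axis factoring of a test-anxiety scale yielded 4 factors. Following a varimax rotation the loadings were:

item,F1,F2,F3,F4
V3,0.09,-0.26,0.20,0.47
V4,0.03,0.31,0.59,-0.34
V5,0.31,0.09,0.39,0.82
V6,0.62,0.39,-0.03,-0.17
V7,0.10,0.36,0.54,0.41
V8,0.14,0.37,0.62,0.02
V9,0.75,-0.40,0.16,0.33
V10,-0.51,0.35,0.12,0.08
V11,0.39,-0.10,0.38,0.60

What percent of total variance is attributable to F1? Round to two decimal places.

SS loadings for F1 = 0.09² + 0.03² + 0.31² + 0.62² + 0.10² + 0.14² + 0.75² + (-0.51)² + 0.39² = 1.4938
With 9 standardized items, total variance = 9. Proportion = 1.4938/9 = 0.1660 → 16.60%.

16.60%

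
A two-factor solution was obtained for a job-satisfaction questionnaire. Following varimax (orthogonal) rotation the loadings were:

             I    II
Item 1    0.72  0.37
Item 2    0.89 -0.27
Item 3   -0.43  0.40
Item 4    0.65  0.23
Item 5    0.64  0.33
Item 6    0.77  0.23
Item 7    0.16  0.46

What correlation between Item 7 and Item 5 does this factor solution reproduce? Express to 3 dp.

0.254

r̂ = Σ λ_i·λ_j across factors = (0.16)(0.64) + (0.46)(0.33)
  = +0.1024 +0.1518 = 0.2542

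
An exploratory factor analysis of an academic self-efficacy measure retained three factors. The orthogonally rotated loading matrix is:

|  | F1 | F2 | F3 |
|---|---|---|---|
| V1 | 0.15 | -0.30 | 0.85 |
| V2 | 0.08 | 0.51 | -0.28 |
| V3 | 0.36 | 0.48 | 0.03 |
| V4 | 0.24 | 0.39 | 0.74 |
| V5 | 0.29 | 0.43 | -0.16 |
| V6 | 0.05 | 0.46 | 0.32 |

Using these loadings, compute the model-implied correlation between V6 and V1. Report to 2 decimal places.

r̂ = Σ λ_i·λ_j across factors = (0.05)(0.15) + (0.46)(-0.30) + (0.32)(0.85)
  = +0.0075 -0.1380 +0.2720 = 0.1415

0.14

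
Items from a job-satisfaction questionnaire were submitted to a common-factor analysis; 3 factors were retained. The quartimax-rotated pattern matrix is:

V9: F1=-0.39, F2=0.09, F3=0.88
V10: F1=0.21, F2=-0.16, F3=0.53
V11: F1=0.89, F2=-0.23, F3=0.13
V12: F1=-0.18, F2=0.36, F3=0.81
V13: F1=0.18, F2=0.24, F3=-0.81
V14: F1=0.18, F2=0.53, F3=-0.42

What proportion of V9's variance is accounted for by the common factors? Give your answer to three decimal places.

h² = (-0.39)² + 0.09² + 0.88² = 0.1521 + 0.0081 + 0.7744 = 0.9346

0.935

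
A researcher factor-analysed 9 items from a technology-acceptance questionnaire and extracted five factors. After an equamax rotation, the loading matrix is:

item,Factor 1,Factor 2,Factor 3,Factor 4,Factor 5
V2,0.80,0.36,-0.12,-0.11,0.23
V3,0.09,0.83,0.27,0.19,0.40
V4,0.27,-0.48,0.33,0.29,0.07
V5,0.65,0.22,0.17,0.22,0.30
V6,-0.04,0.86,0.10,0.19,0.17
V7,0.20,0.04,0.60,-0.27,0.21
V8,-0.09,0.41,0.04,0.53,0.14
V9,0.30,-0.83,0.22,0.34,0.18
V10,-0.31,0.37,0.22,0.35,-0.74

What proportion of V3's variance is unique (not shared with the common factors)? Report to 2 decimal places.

0.03

h² = 0.09² + 0.83² + 0.27² + 0.19² + 0.40² = 0.0081 + 0.6889 + 0.0729 + 0.0361 + 0.1600 = 0.9660
Uniqueness u² = 1 − h² = 1 − 0.9660 = 0.0340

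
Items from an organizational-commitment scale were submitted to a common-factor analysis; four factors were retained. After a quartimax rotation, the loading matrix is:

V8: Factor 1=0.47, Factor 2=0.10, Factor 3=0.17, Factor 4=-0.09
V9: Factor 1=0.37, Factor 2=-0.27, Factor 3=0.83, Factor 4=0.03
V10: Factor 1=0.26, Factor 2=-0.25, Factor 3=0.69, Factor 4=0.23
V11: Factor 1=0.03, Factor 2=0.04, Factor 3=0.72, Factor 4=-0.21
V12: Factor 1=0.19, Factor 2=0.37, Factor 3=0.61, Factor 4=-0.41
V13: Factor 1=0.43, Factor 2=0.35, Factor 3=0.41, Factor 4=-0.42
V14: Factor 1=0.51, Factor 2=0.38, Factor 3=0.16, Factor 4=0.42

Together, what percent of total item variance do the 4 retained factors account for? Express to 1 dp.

Communalities: 0.2679, 0.8996, 0.6591, 0.5650, 0.7132, 0.6519, 0.6065; Σh² = 4.3632.
Total variance with 7 standardized items is 7, so the solution explains 4.3632/7 = 0.6233 = 62.33%.

62.3%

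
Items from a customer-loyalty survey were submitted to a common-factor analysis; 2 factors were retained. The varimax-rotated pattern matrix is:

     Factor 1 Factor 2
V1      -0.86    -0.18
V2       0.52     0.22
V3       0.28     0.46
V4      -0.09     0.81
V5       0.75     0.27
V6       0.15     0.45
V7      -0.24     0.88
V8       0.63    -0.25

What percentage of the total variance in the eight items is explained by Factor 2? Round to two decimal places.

SS loadings for Factor 2 = (-0.18)² + 0.22² + 0.46² + 0.81² + 0.27² + 0.45² + 0.88² + (-0.25)² = 2.0608
With 8 standardized items, total variance = 8. Proportion = 2.0608/8 = 0.2576 → 25.76%.

25.76%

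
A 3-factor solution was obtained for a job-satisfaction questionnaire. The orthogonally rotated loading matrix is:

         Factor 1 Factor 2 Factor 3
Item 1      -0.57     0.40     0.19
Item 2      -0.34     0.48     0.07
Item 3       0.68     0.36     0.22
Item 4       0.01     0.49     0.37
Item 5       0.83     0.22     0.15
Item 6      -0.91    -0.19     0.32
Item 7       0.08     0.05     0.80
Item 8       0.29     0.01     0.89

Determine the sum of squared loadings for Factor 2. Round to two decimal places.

0.85

SS loadings for Factor 2 = 0.40² + 0.48² + 0.36² + 0.49² + 0.22² + (-0.19)² + 0.05² + 0.01² = 0.1600 + 0.2304 + 0.1296 + 0.2401 + 0.0484 + 0.0361 + 0.0025 + 0.0001 = 0.8472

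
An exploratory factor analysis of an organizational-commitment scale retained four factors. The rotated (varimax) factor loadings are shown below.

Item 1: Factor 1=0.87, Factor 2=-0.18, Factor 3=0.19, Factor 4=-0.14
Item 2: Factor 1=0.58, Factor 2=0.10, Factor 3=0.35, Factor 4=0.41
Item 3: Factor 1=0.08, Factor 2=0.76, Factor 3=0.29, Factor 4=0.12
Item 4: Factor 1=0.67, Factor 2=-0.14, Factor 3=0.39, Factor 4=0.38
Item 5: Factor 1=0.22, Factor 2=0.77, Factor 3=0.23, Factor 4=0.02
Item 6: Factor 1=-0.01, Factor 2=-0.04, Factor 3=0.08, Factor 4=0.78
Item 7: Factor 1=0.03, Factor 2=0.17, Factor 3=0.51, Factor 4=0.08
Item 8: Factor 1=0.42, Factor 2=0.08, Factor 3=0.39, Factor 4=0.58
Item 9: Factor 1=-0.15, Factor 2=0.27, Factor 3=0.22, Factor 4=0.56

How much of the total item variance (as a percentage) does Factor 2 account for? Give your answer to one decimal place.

14.9%

SS loadings for Factor 2 = (-0.18)² + 0.10² + 0.76² + (-0.14)² + 0.77² + (-0.04)² + 0.17² + 0.08² + 0.27² = 1.3423
With 9 standardized items, total variance = 9. Proportion = 1.3423/9 = 0.1491 → 14.91%.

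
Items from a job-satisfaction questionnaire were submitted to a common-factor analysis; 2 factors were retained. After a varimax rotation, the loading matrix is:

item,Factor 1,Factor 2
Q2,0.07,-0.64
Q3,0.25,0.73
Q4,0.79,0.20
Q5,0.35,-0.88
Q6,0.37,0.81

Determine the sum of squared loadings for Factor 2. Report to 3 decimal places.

2.413

SS loadings for Factor 2 = (-0.64)² + 0.73² + 0.20² + (-0.88)² + 0.81² = 0.4096 + 0.5329 + 0.0400 + 0.7744 + 0.6561 = 2.4130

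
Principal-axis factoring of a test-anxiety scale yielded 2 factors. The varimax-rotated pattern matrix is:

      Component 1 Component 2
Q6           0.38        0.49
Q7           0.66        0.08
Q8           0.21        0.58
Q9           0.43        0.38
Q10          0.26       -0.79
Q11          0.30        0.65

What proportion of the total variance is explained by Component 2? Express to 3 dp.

SS loadings for Component 2 = 0.49² + 0.08² + 0.58² + 0.38² + (-0.79)² + 0.65² = 1.7739
Proportion of variance = 1.7739 / 6 = 0.2957.

0.296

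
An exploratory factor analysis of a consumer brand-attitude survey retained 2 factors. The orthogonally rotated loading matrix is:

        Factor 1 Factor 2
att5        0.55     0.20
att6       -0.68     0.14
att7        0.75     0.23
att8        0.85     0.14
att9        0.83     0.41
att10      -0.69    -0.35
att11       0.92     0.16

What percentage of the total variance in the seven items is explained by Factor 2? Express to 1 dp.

6.4%

SS loadings for Factor 2 = 0.20² + 0.14² + 0.23² + 0.14² + 0.41² + (-0.35)² + 0.16² = 0.4483
With 7 standardized items, total variance = 7. Proportion = 0.4483/7 = 0.0640 → 6.40%.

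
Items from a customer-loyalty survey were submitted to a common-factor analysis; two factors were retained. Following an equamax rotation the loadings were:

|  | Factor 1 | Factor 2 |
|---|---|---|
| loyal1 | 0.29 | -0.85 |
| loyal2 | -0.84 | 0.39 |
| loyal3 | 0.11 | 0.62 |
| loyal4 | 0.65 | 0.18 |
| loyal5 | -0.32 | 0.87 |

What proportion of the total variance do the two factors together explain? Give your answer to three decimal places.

0.675

SS loadings by factor: 1.3267, 2.0483; total = 3.3750.
Total variance with 5 standardized items is 5, so the solution explains 3.3750/5 = 0.6750.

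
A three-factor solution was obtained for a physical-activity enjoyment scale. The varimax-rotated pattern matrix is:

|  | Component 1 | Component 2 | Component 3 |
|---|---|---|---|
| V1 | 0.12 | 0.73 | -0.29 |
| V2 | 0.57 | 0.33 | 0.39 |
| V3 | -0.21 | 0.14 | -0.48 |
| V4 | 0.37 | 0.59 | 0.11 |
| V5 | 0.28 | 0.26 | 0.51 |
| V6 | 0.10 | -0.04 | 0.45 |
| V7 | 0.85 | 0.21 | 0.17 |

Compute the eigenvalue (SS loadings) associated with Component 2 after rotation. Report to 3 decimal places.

1.123

SS loadings for Component 2 = 0.73² + 0.33² + 0.14² + 0.59² + 0.26² + (-0.04)² + 0.21² = 0.5329 + 0.1089 + 0.0196 + 0.3481 + 0.0676 + 0.0016 + 0.0441 = 1.1228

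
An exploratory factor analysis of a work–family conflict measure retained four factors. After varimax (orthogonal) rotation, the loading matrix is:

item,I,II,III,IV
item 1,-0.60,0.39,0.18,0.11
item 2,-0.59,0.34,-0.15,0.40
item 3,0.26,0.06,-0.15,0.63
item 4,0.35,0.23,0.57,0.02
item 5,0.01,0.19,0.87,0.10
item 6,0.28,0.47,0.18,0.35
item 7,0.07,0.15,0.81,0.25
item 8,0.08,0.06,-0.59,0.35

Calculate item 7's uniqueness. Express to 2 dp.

0.25

h² = 0.07² + 0.15² + 0.81² + 0.25² = 0.0049 + 0.0225 + 0.6561 + 0.0625 = 0.7460
Uniqueness u² = 1 − h² = 1 − 0.7460 = 0.2540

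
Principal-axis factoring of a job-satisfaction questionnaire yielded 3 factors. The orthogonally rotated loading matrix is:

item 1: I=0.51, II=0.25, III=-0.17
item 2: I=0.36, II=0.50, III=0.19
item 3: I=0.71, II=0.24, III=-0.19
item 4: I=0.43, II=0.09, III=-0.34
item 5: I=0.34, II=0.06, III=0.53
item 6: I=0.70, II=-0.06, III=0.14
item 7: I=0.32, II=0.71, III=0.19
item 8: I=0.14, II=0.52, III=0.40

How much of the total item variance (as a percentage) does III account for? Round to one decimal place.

SS loadings for III = (-0.17)² + 0.19² + (-0.19)² + (-0.34)² + 0.53² + 0.14² + 0.19² + 0.40² = 0.7133
With 8 standardized items, total variance = 8. Proportion = 0.7133/8 = 0.0892 → 8.92%.

8.9%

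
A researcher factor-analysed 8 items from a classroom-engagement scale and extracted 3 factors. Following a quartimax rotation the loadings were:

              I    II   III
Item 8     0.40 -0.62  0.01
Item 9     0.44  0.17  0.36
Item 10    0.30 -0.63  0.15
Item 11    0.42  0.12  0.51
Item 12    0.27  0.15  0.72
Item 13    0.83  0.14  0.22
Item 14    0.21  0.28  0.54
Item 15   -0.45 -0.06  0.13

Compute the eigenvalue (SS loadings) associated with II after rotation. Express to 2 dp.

SS loadings for II = (-0.62)² + 0.17² + (-0.63)² + 0.12² + 0.15² + 0.14² + 0.28² + (-0.06)² = 0.3844 + 0.0289 + 0.3969 + 0.0144 + 0.0225 + 0.0196 + 0.0784 + 0.0036 = 0.9487

0.95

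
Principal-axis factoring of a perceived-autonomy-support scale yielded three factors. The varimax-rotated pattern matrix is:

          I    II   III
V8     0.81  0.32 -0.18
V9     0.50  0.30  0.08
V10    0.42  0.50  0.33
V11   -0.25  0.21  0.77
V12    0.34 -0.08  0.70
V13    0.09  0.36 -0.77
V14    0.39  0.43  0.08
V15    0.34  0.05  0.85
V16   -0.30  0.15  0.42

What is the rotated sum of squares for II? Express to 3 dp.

SS loadings for II = 0.32² + 0.30² + 0.50² + 0.21² + (-0.08)² + 0.36² + 0.43² + 0.05² + 0.15² = 0.1024 + 0.0900 + 0.2500 + 0.0441 + 0.0064 + 0.1296 + 0.1849 + 0.0025 + 0.0225 = 0.8324

0.832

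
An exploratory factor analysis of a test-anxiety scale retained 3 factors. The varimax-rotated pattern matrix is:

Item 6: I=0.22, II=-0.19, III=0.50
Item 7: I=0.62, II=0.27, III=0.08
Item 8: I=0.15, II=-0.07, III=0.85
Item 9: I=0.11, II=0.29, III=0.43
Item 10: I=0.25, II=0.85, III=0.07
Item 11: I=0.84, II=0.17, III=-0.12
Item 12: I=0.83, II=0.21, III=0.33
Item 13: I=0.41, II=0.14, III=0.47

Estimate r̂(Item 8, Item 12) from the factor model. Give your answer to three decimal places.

0.390

r̂ = Σ λ_i·λ_j across factors = (0.15)(0.83) + (-0.07)(0.21) + (0.85)(0.33)
  = +0.1245 -0.0147 +0.2805 = 0.3903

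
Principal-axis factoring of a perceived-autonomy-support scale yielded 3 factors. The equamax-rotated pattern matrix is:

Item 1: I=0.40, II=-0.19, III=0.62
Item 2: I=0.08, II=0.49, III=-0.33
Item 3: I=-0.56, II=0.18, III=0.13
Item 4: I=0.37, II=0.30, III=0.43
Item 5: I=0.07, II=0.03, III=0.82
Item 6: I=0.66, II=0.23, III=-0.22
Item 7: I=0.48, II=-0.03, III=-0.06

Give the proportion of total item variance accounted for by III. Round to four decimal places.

0.2028

SS loadings for III = 0.62² + (-0.33)² + 0.13² + 0.43² + 0.82² + (-0.22)² + (-0.06)² = 1.4195
Proportion of variance = 1.4195 / 7 = 0.2028.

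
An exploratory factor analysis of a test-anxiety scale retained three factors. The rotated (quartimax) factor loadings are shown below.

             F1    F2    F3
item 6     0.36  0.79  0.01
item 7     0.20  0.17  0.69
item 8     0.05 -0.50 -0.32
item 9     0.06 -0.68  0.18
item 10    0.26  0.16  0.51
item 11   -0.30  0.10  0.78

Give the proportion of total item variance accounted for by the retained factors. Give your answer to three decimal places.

0.536

Communalities: 0.7538, 0.5450, 0.3549, 0.4984, 0.3533, 0.7084; Σh² = 3.2138.
Total variance with 6 standardized items is 6, so the solution explains 3.2138/6 = 0.5356.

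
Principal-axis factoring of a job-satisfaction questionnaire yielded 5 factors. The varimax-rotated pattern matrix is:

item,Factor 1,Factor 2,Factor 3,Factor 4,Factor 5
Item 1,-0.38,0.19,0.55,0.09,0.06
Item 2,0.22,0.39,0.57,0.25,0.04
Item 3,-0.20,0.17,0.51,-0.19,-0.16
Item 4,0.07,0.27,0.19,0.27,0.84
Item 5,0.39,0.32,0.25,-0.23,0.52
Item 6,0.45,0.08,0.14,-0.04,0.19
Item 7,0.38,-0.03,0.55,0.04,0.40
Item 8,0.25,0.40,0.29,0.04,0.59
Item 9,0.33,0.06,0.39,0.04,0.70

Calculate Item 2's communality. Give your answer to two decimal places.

h² = 0.22² + 0.39² + 0.57² + 0.25² + 0.04² = 0.0484 + 0.1521 + 0.3249 + 0.0625 + 0.0016 = 0.5895

0.59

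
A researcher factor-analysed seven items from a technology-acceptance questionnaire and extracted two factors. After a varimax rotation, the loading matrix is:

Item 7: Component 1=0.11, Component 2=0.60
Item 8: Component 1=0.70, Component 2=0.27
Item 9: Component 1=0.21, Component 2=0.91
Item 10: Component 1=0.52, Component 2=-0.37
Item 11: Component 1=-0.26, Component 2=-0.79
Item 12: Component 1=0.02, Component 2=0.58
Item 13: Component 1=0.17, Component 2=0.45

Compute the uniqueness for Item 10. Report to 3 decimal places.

h² = 0.52² + (-0.37)² = 0.2704 + 0.1369 = 0.4073
Uniqueness u² = 1 − h² = 1 − 0.4073 = 0.5927

0.593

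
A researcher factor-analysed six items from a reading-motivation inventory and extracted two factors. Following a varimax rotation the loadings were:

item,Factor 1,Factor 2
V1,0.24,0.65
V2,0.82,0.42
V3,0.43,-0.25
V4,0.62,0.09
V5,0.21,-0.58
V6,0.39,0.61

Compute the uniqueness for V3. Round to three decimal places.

h² = 0.43² + (-0.25)² = 0.1849 + 0.0625 = 0.2474
Uniqueness u² = 1 − h² = 1 − 0.2474 = 0.7526

0.753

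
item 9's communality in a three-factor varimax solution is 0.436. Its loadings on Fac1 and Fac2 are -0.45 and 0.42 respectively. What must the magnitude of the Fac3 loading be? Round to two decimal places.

0.24

Under orthogonal rotation h² = Σλ², so λ_Fac3² = h² − (0.3789) = 0.436 − 0.3789 = 0.0571.
|λ| = √0.0571 = 0.2390.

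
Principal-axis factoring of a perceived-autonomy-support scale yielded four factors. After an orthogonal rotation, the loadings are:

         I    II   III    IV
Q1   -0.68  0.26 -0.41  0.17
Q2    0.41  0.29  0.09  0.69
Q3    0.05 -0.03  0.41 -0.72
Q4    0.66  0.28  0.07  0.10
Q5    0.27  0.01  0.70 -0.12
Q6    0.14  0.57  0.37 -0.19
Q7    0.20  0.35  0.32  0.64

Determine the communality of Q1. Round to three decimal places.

0.727

h² = (-0.68)² + 0.26² + (-0.41)² + 0.17² = 0.4624 + 0.0676 + 0.1681 + 0.0289 = 0.7270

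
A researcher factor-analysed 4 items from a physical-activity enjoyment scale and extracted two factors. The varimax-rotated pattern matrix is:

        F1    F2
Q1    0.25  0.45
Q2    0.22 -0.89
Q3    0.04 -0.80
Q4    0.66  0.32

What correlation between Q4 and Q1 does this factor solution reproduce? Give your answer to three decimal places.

0.309

r̂ = Σ λ_i·λ_j across factors = (0.66)(0.25) + (0.32)(0.45)
  = +0.1650 +0.1440 = 0.3090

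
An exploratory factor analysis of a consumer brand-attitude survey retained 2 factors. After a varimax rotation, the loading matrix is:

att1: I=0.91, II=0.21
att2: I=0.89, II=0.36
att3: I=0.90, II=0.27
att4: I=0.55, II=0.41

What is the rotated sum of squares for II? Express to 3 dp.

SS loadings for II = 0.21² + 0.36² + 0.27² + 0.41² = 0.0441 + 0.1296 + 0.0729 + 0.1681 = 0.4147

0.415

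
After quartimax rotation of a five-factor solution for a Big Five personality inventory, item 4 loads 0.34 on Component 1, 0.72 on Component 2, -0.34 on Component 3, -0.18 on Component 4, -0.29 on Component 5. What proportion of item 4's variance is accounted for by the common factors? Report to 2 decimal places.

0.87

h² = 0.34² + 0.72² + (-0.34)² + (-0.18)² + (-0.29)² = 0.1156 + 0.5184 + 0.1156 + 0.0324 + 0.0841 = 0.8661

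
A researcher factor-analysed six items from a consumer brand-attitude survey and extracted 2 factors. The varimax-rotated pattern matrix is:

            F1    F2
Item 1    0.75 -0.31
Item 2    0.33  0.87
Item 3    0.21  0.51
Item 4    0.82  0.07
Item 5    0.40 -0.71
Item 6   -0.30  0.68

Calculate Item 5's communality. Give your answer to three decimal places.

h² = 0.40² + (-0.71)² = 0.1600 + 0.5041 = 0.6641

0.664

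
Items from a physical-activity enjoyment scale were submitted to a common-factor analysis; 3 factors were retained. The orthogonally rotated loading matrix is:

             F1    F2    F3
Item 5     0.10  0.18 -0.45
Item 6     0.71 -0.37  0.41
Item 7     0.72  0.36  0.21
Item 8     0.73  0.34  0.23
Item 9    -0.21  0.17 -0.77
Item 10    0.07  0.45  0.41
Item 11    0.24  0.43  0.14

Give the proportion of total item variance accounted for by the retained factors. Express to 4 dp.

0.5359

Communalities: 0.2449, 0.8091, 0.6921, 0.7014, 0.6659, 0.3755, 0.2621; Σh² = 3.7510.
Total variance with 7 standardized items is 7, so the solution explains 3.7510/7 = 0.5359.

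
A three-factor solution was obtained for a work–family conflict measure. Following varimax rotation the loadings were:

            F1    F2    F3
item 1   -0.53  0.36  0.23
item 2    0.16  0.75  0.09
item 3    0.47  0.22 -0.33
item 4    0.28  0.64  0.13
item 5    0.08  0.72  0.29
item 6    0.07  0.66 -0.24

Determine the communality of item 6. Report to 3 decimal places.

h² = 0.07² + 0.66² + (-0.24)² = 0.0049 + 0.4356 + 0.0576 = 0.4981

0.498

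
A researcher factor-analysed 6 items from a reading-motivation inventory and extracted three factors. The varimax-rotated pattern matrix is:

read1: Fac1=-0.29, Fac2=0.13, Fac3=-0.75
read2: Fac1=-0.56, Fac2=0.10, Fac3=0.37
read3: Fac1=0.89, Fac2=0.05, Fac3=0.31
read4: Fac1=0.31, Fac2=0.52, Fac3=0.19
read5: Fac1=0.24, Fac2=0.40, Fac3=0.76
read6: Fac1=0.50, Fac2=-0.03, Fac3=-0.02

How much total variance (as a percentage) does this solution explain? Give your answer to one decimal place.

SS loadings by factor: 1.5935, 0.4607, 1.4096; total = 3.4638.
Total variance with 6 standardized items is 6, so the solution explains 3.4638/6 = 0.5773 = 57.73%.

57.7%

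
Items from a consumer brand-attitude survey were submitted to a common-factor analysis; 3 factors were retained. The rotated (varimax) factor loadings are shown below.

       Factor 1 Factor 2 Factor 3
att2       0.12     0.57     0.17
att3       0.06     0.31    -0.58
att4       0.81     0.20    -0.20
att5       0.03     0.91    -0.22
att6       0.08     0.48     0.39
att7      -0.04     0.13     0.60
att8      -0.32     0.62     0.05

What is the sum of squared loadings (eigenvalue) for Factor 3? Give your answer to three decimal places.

0.968

SS loadings for Factor 3 = 0.17² + (-0.58)² + (-0.20)² + (-0.22)² + 0.39² + 0.60² + 0.05² = 0.0289 + 0.3364 + 0.0400 + 0.0484 + 0.1521 + 0.3600 + 0.0025 = 0.9683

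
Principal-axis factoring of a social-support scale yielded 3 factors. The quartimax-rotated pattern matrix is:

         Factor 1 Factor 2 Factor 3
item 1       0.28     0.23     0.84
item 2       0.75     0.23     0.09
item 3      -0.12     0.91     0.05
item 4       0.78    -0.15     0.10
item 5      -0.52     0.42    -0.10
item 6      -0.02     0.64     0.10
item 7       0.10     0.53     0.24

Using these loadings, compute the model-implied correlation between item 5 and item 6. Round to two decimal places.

0.27

r̂ = Σ λ_i·λ_j across factors = (-0.52)(-0.02) + (0.42)(0.64) + (-0.10)(0.10)
  = +0.0104 +0.2688 -0.0100 = 0.2692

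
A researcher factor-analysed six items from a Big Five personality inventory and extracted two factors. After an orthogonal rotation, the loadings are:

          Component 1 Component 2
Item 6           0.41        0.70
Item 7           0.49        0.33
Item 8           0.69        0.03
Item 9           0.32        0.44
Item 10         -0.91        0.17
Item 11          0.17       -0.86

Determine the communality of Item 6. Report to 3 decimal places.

0.658

h² = 0.41² + 0.70² = 0.1681 + 0.4900 = 0.6581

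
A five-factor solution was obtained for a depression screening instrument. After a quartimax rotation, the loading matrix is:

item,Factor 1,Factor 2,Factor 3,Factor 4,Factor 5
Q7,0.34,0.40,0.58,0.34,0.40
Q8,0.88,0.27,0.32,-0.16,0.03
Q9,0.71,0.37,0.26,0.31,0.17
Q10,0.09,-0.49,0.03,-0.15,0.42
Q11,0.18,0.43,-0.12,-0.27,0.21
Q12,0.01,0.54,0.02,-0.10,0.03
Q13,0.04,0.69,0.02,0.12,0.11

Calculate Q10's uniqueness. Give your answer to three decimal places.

h² = 0.09² + (-0.49)² + 0.03² + (-0.15)² + 0.42² = 0.0081 + 0.2401 + 0.0009 + 0.0225 + 0.1764 = 0.4480
Uniqueness u² = 1 − h² = 1 − 0.4480 = 0.5520

0.552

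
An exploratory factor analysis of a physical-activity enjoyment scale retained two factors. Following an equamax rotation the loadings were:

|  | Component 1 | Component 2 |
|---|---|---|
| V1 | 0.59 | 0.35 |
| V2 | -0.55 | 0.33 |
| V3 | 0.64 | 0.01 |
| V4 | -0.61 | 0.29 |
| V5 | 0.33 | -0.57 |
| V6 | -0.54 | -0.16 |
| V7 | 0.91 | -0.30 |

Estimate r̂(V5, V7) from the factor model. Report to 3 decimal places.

r̂ = Σ λ_i·λ_j across factors = (0.33)(0.91) + (-0.57)(-0.30)
  = +0.3003 +0.1710 = 0.4713

0.471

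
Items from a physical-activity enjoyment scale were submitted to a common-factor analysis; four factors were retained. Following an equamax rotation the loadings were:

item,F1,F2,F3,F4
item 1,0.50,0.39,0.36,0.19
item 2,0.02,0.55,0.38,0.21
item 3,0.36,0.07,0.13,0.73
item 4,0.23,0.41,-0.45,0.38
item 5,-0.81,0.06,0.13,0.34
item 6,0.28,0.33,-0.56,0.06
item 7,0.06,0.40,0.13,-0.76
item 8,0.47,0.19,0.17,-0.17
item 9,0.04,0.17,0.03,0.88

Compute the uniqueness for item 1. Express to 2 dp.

0.43

h² = 0.50² + 0.39² + 0.36² + 0.19² = 0.2500 + 0.1521 + 0.1296 + 0.0361 = 0.5678
Uniqueness u² = 1 − h² = 1 − 0.5678 = 0.4322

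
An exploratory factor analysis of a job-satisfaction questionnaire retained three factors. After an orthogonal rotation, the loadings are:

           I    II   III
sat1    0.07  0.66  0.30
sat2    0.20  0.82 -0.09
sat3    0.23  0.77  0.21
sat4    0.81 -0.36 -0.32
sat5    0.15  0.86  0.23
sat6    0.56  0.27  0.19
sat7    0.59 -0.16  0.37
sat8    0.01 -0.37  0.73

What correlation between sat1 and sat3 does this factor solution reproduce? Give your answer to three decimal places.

r̂ = Σ λ_i·λ_j across factors = (0.07)(0.23) + (0.66)(0.77) + (0.30)(0.21)
  = +0.0161 +0.5082 +0.0630 = 0.5873

0.587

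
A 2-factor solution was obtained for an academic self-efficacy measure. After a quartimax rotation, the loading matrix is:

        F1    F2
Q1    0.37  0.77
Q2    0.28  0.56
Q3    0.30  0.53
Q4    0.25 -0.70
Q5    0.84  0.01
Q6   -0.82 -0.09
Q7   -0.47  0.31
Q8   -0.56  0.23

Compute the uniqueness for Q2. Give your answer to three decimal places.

0.608

h² = 0.28² + 0.56² = 0.0784 + 0.3136 = 0.3920
Uniqueness u² = 1 − h² = 1 − 0.3920 = 0.6080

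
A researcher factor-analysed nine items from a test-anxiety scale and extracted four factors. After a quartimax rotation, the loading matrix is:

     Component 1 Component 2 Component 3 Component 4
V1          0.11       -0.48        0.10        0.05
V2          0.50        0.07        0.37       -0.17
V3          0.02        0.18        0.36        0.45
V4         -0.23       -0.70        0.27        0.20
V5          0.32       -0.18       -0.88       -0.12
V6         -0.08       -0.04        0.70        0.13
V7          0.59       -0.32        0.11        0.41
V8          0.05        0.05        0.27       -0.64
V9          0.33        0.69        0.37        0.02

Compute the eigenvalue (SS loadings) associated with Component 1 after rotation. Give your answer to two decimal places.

SS loadings for Component 1 = 0.11² + 0.50² + 0.02² + (-0.23)² + 0.32² + (-0.08)² + 0.59² + 0.05² + 0.33² = 0.0121 + 0.2500 + 0.0004 + 0.0529 + 0.1024 + 0.0064 + 0.3481 + 0.0025 + 0.1089 = 0.8837

0.88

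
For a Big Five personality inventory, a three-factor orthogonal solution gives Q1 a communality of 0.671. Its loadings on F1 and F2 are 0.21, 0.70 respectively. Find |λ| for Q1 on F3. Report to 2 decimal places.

0.37

Under orthogonal rotation h² = Σλ², so λ_F3² = h² − (0.5341) = 0.671 − 0.5341 = 0.1369.
|λ| = √0.1369 = 0.3700.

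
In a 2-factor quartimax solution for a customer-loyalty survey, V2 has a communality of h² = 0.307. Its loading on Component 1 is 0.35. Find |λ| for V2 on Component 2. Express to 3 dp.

0.430

Under orthogonal rotation h² = Σλ², so λ_Component 2² = h² − (0.1225) = 0.307 − 0.1225 = 0.1845.
|λ| = √0.1845 = 0.4295.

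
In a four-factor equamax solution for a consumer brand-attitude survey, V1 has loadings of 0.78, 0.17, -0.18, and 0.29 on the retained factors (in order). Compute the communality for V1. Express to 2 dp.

0.75

h² = 0.78² + 0.17² + (-0.18)² + 0.29² = 0.6084 + 0.0289 + 0.0324 + 0.0841 = 0.7538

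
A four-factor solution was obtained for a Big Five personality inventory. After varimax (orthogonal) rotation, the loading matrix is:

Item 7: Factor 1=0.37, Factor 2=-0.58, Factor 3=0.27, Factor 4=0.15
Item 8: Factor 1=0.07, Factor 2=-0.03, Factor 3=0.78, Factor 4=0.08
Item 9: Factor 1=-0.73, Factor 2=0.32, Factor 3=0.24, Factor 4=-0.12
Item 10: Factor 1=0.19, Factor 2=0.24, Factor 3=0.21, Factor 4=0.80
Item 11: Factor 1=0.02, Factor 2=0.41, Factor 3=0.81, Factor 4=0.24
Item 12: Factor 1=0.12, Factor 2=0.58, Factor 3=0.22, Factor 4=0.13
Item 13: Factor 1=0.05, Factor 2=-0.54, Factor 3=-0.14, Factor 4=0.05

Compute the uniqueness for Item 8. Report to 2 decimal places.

0.38

h² = 0.07² + (-0.03)² + 0.78² + 0.08² = 0.0049 + 0.0009 + 0.6084 + 0.0064 = 0.6206
Uniqueness u² = 1 − h² = 1 − 0.6206 = 0.3794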